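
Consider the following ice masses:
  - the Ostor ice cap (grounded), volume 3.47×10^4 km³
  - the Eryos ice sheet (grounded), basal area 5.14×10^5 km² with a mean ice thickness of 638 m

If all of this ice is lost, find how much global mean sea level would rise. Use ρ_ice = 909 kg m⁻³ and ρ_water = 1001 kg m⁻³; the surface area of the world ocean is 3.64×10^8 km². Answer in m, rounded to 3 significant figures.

Ostor: 3.47×10^4 km³ × (909/1001) = 3.151×10^4 km³ of water.
Eryos: ice volume = 5.14×10^5 km² × 638 m = 3.279×10^5 km³; 3.279×10^5 × (909/1001) = 2.978×10^5 km³ of water.
Total added water ≈ 3.293×10^14 m³ over 3.64×10^14 m² → Δh = 0.905 m.

≈ 0.905 m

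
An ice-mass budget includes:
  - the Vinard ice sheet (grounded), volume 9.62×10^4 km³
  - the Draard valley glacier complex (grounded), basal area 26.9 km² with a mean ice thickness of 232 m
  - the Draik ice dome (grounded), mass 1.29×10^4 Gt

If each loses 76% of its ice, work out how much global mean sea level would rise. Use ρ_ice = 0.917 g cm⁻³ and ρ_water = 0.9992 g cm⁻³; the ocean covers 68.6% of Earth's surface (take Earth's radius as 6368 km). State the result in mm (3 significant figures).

Vinard: 0.76 × 9.62×10^4 km³ × (917/999.2) = 6.710×10^4 km³ of water.
Draard: ice volume = 26.9 km² × 232 m = 6.241 km³; 0.76 × 6.241 × (917/999.2) = 4.353 km³ of water.
Draik: 0.76 × 1.29×10^4 Gt = 9.804×10^15 kg; dividing by ρ_w = 0.9992 g cm⁻³ = 999.2 kg m⁻³ gives 9.812×10^12 m³ of water.
Total added water ≈ 7.691×10^13 m³ over 3.50×10^14 m² → Δh = 0.220 m = 220 mm.

≈ 220 mm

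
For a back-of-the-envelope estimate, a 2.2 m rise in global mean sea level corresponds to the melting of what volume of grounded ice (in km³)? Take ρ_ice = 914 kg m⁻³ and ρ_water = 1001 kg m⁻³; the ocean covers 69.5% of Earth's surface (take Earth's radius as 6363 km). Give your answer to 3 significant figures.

≈ 8.52×10^5 km³

Required water volume = Δh × A = 2.2 m × 3.54×10^14 m² = 7.779×10^14 m³ = 7.779×10^5 km³.
Ice volume = water volume × ρ_w/ρ_ice = 7.779×10^5 × 1001/914 = 8.52×10^5 km³.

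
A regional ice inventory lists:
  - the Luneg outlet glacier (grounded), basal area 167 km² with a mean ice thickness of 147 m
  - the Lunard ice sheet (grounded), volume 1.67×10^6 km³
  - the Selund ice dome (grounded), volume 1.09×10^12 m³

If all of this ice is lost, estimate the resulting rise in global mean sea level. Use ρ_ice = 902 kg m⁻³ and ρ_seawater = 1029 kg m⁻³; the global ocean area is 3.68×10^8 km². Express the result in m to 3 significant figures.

Luneg: ice volume = 167 km² × 147 m = 24.55 km³; 24.55 × (902/1029) = 21.52 km³ of water.
Lunard: 1.67×10^6 km³ × (902/1029) = 1.464×10^6 km³ of water.
Selund: 1.09×10^12 m³ × (902/1029) = 9.555×10^11 m³ of water.
Total added water ≈ 1.465×10^15 m³ over 3.68×10^14 m² → Δh = 3.98 m.

≈ 3.98 m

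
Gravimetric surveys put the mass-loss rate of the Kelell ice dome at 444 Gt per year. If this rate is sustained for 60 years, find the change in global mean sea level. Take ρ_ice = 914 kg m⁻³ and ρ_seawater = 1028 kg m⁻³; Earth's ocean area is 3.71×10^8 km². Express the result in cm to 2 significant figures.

Total mass lost = 444 Gt/yr × 60 yr = 2.664×10^4 Gt = 2.664×10^16 kg.
ρ_w = 1028 kg m⁻³, so water volume = 2.664×10^16 / 1028 = 2.591×10^13 m³.
Δh = 2.591×10^13 / 3.71×10^14 = 0.0699 m = 7.0 cm.

≈ 7.0 cm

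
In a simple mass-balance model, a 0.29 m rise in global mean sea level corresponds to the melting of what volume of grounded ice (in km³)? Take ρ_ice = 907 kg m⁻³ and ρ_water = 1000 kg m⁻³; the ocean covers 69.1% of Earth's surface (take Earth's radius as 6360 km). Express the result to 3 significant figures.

Required water volume = Δh × A = 0.29 m × 3.51×10^14 m² = 1.019×10^14 m³ = 1.019×10^5 km³.
Ice volume = water volume × ρ_w/ρ_ice = 1.019×10^5 × 1000/907 = 1.12×10^5 km³.

≈ 1.12×10^5 km³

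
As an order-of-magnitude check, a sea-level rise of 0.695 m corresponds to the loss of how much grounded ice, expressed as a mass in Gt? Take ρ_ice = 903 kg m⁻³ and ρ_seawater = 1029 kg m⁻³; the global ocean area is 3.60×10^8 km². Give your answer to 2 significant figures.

≈ 2.6×10^5 Gt

Required water volume = Δh × A = 0.695 m × 3.60×10^14 m² = 2.502×10^14 m³.
ρ_w = 1029 kg m⁻³, so the mass of water = 2.502×10^14 m³ × 1029 kg m⁻³ = 2.575×10^17 kg = 2.6×10^5 Gt (and the same mass of ice, by conservation).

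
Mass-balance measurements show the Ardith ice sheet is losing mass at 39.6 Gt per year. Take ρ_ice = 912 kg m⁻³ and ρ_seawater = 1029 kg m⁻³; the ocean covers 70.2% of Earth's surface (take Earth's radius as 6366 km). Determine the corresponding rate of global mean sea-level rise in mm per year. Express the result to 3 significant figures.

≈ 0.108 mm/yr

ρ_w = 1029 kg m⁻³. Annual water volume added = 39.6 Gt / ρ_w = 3.960×10^13 kg / 1029 kg m⁻³ = 3.848×10^10 m³.
Δh per year = 3.848×10^10 / 3.58×10^14 = 1.08×10^-4 m = 0.108 mm.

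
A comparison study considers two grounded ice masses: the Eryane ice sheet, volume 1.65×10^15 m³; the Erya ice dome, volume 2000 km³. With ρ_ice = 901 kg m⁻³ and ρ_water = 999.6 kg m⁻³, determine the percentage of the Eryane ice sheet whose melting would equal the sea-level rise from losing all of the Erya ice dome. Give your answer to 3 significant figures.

Equal sea-level rise means equal mass of meltwater, i.e. equal mass of ice lost.
Ice mass of Erya: 1.802×10^15 kg; ice mass of Eryane: 1.487×10^18 kg.
Fraction required = 1.802×10^15 / 1.487×10^18 = 1.21×10^-3 → 0.121 %.

≈ 0.121 %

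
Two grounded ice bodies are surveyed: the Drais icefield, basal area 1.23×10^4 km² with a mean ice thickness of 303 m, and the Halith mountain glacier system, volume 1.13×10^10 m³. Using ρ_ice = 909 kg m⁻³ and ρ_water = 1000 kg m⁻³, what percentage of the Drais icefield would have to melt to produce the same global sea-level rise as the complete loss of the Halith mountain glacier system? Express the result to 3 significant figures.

Equal sea-level rise means equal mass of meltwater, i.e. equal mass of ice lost.
Ice mass of Halith: 1.027×10^13 kg; ice mass of Drais: 3.388×10^15 kg.
Fraction required = 1.027×10^13 / 3.388×10^15 = 3.03×10^-3 → 0.303 %.

≈ 0.303 %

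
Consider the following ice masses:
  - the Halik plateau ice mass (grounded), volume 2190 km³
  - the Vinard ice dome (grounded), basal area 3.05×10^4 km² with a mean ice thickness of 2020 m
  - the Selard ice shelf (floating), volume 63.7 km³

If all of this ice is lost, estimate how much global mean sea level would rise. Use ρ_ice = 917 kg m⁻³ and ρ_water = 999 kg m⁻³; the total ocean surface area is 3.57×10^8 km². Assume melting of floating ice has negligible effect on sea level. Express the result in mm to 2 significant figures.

≈ 160 mm

Halik: 2190 km³ × (917/999) = 2010 km³ of water.
Vinard: ice volume = 3.05×10^4 km² × 2020 m = 6.161×10^4 km³; 6.161×10^4 × (917/999) = 5.655×10^4 km³ of water.
The Selard ice shelf is floating and already displaces its own weight of water, so its melt adds essentially nothing to sea level.
Total added water ≈ 5.856×10^13 m³ over 3.57×10^14 m² → Δh = 0.164 m = 160 mm.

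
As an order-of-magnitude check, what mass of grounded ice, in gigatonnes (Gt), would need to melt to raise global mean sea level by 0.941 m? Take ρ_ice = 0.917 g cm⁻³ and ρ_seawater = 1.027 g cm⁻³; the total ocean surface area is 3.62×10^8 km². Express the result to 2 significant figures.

≈ 3.5×10^5 Gt

Required water volume = Δh × A = 0.941 m × 3.62×10^14 m² = 3.406×10^14 m³.
ρ_w = 1.027 g cm⁻³ = 1027 kg m⁻³, so the mass of water = 3.406×10^14 m³ × 1027 kg m⁻³ = 3.498×10^17 kg = 3.5×10^5 Gt (and the same mass of ice, by conservation).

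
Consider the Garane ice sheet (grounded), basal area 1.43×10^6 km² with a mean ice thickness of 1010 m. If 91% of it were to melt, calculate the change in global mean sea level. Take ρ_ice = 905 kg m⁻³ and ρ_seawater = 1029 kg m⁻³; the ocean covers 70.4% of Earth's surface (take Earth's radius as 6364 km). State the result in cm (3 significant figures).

≈ 323 cm

Garane: ice volume = 1.43×10^6 km² × 1010 m = 1.444×10^6 km³; 0.91 × 1.444×10^6 × (905/1029) = 1.156×10^6 km³ of water.
Spread over 3.58×10^14 m² of ocean, Δh = 1.156×10^15 / 3.58×10^14 = 3.23 m = 323 cm.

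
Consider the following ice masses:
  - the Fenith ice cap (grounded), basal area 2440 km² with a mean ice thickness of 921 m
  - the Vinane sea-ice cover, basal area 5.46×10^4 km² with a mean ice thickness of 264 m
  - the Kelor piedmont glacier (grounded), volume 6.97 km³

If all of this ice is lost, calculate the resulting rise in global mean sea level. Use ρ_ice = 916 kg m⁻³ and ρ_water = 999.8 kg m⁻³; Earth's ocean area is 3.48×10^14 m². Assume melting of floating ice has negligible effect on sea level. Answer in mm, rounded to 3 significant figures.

≈ 5.93 mm

Fenith: ice volume = 2440 km² × 921 m = 2247 km³; 2247 × (916/999.8) = 2059 km³ of water.
The Vinane sea-ice cover is floating and already displaces its own weight of water, so its melt adds essentially nothing to sea level.
Kelor: 6.97 km³ × (916/999.8) = 6.386 km³ of water.
Total added water ≈ 2.065×10^12 m³ over 3.48×10^14 m² → Δh = 5.93×10^-3 m = 5.93 mm.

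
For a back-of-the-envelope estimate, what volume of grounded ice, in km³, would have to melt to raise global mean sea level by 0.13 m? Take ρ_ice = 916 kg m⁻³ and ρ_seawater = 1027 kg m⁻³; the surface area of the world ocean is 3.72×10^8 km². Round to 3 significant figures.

≈ 5.42×10^4 km³

Required water volume = Δh × A = 0.13 m × 3.72×10^14 m² = 4.836×10^13 m³ = 4.836×10^4 km³.
Ice volume = water volume × ρ_w/ρ_ice = 4.836×10^4 × 1027/916 = 5.42×10^4 km³.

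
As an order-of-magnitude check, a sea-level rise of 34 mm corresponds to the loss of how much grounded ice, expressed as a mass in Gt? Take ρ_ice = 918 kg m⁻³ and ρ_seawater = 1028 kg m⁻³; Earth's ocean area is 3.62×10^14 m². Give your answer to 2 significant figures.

≈ 1.3×10^4 Gt

Required water volume = Δh × A = 0.034 m × 3.62×10^14 m² = 1.231×10^13 m³.
ρ_w = 1028 kg m⁻³, so the mass of water = 1.231×10^13 m³ × 1028 kg m⁻³ = 1.265×10^16 kg = 1.3×10^4 Gt (and the same mass of ice, by conservation).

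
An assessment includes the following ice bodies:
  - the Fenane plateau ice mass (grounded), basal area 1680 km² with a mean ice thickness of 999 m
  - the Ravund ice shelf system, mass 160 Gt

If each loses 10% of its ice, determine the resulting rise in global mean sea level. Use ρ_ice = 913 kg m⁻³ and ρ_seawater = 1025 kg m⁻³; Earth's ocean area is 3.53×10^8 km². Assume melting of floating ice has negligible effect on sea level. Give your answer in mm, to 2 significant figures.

≈ 0.42 mm

Fenane: ice volume = 1680 km² × 999 m = 1678 km³; 0.1 × 1678 × (913/1025) = 149.5 km³ of water.
The Ravund ice shelf system is floating and already displaces its own weight of water, so its melt adds essentially nothing to sea level.
Total added water ≈ 1.495×10^11 m³ over 3.53×10^14 m² → Δh = 4.23×10^-4 m = 0.42 mm.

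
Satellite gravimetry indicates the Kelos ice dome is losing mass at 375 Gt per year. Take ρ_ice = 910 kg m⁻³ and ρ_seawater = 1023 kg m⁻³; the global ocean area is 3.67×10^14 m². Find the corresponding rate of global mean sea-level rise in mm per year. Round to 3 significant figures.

ρ_w = 1023 kg m⁻³. Annual water volume added = 375 Gt / ρ_w = 3.750×10^14 kg / 1023 kg m⁻³ = 3.666×10^11 m³.
Δh per year = 3.666×10^11 / 3.67×10^14 = 9.99×10^-4 m = 0.999 mm.

≈ 0.999 mm/yr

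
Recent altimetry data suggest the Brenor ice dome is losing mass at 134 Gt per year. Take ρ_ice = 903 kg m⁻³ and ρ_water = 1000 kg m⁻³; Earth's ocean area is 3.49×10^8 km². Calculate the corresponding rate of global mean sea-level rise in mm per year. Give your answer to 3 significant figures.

≈ 0.384 mm/yr

ρ_w = 1000 kg m⁻³. Annual water volume added = 134 Gt / ρ_w = 1.340×10^14 kg / 1000 kg m⁻³ = 1.340×10^11 m³.
Δh per year = 1.340×10^11 / 3.49×10^14 = 3.84×10^-4 m = 0.384 mm.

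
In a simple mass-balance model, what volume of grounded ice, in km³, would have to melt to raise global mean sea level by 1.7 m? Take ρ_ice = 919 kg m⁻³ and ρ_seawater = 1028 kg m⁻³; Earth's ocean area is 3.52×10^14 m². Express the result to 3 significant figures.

Required water volume = Δh × A = 1.7 m × 3.52×10^14 m² = 5.984×10^14 m³ = 5.984×10^5 km³.
Ice volume = water volume × ρ_w/ρ_ice = 5.984×10^5 × 1028/919 = 6.69×10^5 km³.

≈ 6.69×10^5 km³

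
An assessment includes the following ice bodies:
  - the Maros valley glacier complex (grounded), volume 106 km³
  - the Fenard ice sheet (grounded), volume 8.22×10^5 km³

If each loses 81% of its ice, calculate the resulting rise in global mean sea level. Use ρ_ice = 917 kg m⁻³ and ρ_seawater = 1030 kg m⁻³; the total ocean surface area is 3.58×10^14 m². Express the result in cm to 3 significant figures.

Maros: 0.81 × 106 km³ × (917/1030) = 76.44 km³ of water.
Fenard: 0.81 × 8.22×10^5 km³ × (917/1030) = 5.928×10^5 km³ of water.
Total added water ≈ 5.929×10^14 m³ over 3.58×10^14 m² → Δh = 1.66 m = 166 cm.

≈ 166 cm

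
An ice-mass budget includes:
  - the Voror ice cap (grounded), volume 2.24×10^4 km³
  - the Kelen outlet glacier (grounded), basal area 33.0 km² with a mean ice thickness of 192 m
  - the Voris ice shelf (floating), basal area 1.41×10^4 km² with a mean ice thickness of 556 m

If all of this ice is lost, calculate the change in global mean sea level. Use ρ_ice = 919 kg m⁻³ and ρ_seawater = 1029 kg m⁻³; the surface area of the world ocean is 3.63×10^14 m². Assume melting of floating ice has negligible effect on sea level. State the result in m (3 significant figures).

≈ 0.0551 m

Voror: 2.24×10^4 km³ × (919/1029) = 2.001×10^4 km³ of water.
Kelen: ice volume = 33.0 km² × 192 m = 6.336 km³; 6.336 × (919/1029) = 5.659 km³ of water.
The Voris ice shelf is floating and already displaces its own weight of water, so its melt adds essentially nothing to sea level.
Total added water ≈ 2.001×10^13 m³ over 3.63×10^14 m² → Δh = 0.0551 m.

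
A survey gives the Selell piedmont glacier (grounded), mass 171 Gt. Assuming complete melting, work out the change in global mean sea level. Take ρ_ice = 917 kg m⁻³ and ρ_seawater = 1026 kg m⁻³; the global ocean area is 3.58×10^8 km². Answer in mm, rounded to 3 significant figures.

≈ 0.466 mm

Selell: 171 Gt = 1.710×10^14 kg; dividing by ρ_w = 1026 kg m⁻³ gives 1.667×10^11 m³ of water.
Spread over 3.58×10^14 m² of ocean, Δh = 1.667×10^11 / 3.58×10^14 = 4.66×10^-4 m = 0.466 mm.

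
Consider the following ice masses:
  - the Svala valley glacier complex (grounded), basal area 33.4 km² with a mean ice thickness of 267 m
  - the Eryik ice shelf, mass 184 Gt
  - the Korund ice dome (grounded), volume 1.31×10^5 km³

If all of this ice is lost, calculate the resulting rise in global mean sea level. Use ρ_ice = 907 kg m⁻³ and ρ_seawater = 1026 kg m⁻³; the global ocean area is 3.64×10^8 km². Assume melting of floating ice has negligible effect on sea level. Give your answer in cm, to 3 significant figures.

Svala: ice volume = 33.4 km² × 267 m = 8.918 km³; 8.918 × (907/1026) = 7.883 km³ of water.
The Eryik ice shelf is floating and already displaces its own weight of water, so its melt adds essentially nothing to sea level.
Korund: 1.31×10^5 km³ × (907/1026) = 1.158×10^5 km³ of water.
Total added water ≈ 1.158×10^14 m³ over 3.64×10^14 m² → Δh = 0.318 m = 31.8 cm.

≈ 31.8 cm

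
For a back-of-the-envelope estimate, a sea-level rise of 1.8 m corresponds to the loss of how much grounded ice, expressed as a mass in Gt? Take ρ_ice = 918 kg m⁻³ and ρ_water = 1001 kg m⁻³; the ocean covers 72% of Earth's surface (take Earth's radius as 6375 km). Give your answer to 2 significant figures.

≈ 6.6×10^5 Gt

Required water volume = Δh × A = 1.8 m × 3.68×10^14 m² = 6.619×10^14 m³.
ρ_w = 1001 kg m⁻³, so the mass of water = 6.619×10^14 m³ × 1001 kg m⁻³ = 6.625×10^17 kg = 6.6×10^5 Gt (and the same mass of ice, by conservation).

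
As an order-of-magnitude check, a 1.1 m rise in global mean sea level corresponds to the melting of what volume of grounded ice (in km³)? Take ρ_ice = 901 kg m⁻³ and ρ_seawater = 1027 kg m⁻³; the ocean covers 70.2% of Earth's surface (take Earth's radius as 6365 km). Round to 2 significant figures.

≈ 4.5×10^5 km³

Required water volume = Δh × A = 1.1 m × 3.57×10^14 m² = 3.931×10^14 m³ = 3.931×10^5 km³.
Ice volume = water volume × ρ_w/ρ_ice = 3.931×10^5 × 1027/901 = 4.5×10^5 km³.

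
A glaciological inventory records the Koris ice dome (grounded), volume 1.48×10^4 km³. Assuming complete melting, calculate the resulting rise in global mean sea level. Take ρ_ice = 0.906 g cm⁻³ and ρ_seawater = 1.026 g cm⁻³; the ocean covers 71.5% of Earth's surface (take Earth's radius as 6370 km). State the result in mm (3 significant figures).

Koris: 1.48×10^4 km³ × (906/1026) = 1.307×10^4 km³ of water.
Spread over 3.65×10^14 m² of ocean, Δh = 1.307×10^13 / 3.65×10^14 = 0.0358 m = 35.8 mm.

≈ 35.8 mm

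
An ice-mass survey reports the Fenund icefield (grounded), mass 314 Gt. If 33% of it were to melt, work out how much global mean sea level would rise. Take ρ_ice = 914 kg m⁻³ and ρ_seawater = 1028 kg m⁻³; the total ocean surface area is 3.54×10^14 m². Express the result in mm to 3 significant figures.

≈ 0.285 mm

Fenund: 0.33 × 314 Gt = 1.036×10^14 kg; dividing by ρ_w = 1028 kg m⁻³ gives 1.008×10^11 m³ of water.
Spread over 3.54×10^14 m² of ocean, Δh = 1.008×10^11 / 3.54×10^14 = 2.85×10^-4 m = 0.285 mm.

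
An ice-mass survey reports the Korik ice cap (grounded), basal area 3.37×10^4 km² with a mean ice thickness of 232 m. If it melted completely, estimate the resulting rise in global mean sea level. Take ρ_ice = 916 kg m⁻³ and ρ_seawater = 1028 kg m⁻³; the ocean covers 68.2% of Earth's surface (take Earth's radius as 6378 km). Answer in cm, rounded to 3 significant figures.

Korik: ice volume = 3.37×10^4 km² × 232 m = 7818 km³; 7818 × (916/1028) = 6967 km³ of water.
Spread over 3.49×10^14 m² of ocean, Δh = 6.967×10^12 / 3.49×10^14 = 0.0200 m = 2.00 cm.

≈ 2.00 cm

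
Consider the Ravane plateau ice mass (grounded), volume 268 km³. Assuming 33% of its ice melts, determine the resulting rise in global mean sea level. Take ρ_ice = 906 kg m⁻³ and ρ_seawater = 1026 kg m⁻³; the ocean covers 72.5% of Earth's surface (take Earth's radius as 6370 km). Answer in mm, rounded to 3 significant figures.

Ravane: 0.33 × 268 km³ × (906/1026) = 78.10 km³ of water.
Spread over 3.70×10^14 m² of ocean, Δh = 7.810×10^10 / 3.70×10^14 = 2.11×10^-4 m = 0.211 mm.

≈ 0.211 mm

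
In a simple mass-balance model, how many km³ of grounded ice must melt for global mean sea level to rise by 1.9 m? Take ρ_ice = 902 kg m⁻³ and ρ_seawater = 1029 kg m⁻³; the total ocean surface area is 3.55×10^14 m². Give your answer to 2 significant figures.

≈ 7.7×10^5 km³

Required water volume = Δh × A = 1.9 m × 3.55×10^14 m² = 6.745×10^14 m³ = 6.745×10^5 km³.
Ice volume = water volume × ρ_w/ρ_ice = 6.745×10^5 × 1029/902 = 7.7×10^5 km³.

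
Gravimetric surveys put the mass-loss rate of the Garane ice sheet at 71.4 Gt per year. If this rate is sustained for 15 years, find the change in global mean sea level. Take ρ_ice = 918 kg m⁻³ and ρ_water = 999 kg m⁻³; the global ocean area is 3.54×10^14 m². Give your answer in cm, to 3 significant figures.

Total mass lost = 71.4 Gt/yr × 15 yr = 1071 Gt = 1.071×10^15 kg.
ρ_w = 999 kg m⁻³, so water volume = 1.071×10^15 / 999 = 1.072×10^12 m³.
Δh = 1.072×10^12 / 3.54×10^14 = 3.03×10^-3 m = 0.303 cm.

≈ 0.303 cm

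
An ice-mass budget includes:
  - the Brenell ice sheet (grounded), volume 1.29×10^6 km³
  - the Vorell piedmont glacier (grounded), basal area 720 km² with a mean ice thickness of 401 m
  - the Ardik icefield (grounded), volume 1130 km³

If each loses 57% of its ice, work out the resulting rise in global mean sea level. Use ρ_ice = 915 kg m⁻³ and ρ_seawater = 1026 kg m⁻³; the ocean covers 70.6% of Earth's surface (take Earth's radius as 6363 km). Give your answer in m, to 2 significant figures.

≈ 1.8 m

Brenell: 0.57 × 1.29×10^6 km³ × (915/1026) = 6.557×10^5 km³ of water.
Vorell: ice volume = 720 km² × 401 m = 288.7 km³; 0.57 × 288.7 × (915/1026) = 146.8 km³ of water.
Ardik: 0.57 × 1130 km³ × (915/1026) = 574.4 km³ of water.
Total added water ≈ 6.565×10^14 m³ over 3.59×10^14 m² → Δh = 1.83 m.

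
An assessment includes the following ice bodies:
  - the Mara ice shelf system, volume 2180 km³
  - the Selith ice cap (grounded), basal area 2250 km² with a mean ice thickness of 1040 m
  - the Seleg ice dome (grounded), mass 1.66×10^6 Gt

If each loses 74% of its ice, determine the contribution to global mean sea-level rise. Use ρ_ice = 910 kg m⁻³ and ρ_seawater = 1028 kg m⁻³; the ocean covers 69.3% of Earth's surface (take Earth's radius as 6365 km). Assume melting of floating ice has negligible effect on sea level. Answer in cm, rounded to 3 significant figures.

The Mara ice shelf system is floating and already displaces its own weight of water, so its melt adds essentially nothing to sea level.
Selith: ice volume = 2250 km² × 1040 m = 2340 km³; 0.74 × 2340 × (910/1028) = 1533 km³ of water.
Seleg: 0.74 × 1.66×10^6 Gt = 1.228×10^18 kg; dividing by ρ_w = 1028 kg m⁻³ gives 1.195×10^15 m³ of water.
Total added water ≈ 1.196×10^15 m³ over 3.53×10^14 m² → Δh = 3.39 m = 339 cm.

≈ 339 cm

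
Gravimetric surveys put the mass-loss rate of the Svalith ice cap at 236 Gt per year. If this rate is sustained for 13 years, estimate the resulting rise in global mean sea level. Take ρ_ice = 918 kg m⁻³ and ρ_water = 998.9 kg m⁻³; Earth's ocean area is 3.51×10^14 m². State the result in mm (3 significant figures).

≈ 8.75 mm

Total mass lost = 236 Gt/yr × 13 yr = 3068 Gt = 3.068×10^15 kg.
ρ_w = 998.9 kg m⁻³, so water volume = 3.068×10^15 / 998.9 = 3.071×10^12 m³.
Δh = 3.071×10^12 / 3.51×10^14 = 8.75×10^-3 m = 8.75 mm.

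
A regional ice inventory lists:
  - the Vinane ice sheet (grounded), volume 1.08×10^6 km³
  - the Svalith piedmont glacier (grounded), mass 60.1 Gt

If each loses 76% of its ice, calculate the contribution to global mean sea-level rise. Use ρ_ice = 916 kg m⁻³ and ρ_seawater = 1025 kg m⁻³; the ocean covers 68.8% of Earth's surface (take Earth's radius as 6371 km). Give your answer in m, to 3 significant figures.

≈ 2.09 m

Vinane: 0.76 × 1.08×10^6 km³ × (916/1025) = 7.335×10^5 km³ of water.
Svalith: 0.76 × 60.1 Gt = 4.568×10^13 kg; dividing by ρ_w = 1025 kg m⁻³ gives 4.456×10^10 m³ of water.
Total added water ≈ 7.336×10^14 m³ over 3.51×10^14 m² → Δh = 2.09 m.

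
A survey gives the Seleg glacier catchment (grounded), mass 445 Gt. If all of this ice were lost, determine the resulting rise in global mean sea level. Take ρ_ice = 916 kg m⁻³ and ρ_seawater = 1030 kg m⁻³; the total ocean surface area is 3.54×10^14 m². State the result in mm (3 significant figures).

Seleg: 445 Gt = 4.450×10^14 kg; dividing by ρ_w = 1030 kg m⁻³ gives 4.320×10^11 m³ of water.
Spread over 3.54×10^14 m² of ocean, Δh = 4.320×10^11 / 3.54×10^14 = 1.22×10^-3 m = 1.22 mm.

≈ 1.22 mm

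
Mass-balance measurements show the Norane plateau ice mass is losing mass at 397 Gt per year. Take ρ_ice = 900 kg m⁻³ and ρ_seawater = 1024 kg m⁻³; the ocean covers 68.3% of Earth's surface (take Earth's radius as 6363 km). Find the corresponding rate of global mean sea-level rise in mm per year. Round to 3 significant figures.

ρ_w = 1024 kg m⁻³. Annual water volume added = 397 Gt / ρ_w = 3.970×10^14 kg / 1024 kg m⁻³ = 3.877×10^11 m³.
Δh per year = 3.877×10^11 / 3.47×10^14 = 1.12×10^-3 m = 1.12 mm.

≈ 1.12 mm/yr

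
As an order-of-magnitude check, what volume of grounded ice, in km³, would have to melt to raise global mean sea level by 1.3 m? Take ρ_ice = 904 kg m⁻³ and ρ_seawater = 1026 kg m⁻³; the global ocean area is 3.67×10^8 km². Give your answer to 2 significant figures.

≈ 5.4×10^5 km³

Required water volume = Δh × A = 1.3 m × 3.67×10^14 m² = 4.771×10^14 m³ = 4.771×10^5 km³.
Ice volume = water volume × ρ_w/ρ_ice = 4.771×10^5 × 1026/904 = 5.4×10^5 km³.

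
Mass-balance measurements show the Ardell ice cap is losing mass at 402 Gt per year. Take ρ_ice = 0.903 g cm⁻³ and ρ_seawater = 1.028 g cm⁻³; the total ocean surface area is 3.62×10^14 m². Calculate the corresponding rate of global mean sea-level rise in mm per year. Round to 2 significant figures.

≈ 1.1 mm/yr

ρ_w = 1.028 g cm⁻³ = 1028 kg m⁻³. Annual water volume added = 402 Gt / ρ_w = 4.020×10^14 kg / 1028 kg m⁻³ = 3.911×10^11 m³.
Δh per year = 3.911×10^11 / 3.62×10^14 = 1.08×10^-3 m = 1.1 mm.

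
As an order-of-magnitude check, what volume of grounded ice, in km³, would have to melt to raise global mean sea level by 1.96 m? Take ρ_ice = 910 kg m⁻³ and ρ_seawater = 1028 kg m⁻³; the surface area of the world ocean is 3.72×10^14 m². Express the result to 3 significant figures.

≈ 8.24×10^5 km³

Required water volume = Δh × A = 1.96 m × 3.72×10^14 m² = 7.291×10^14 m³ = 7.291×10^5 km³.
Ice volume = water volume × ρ_w/ρ_ice = 7.291×10^5 × 1028/910 = 8.24×10^5 km³.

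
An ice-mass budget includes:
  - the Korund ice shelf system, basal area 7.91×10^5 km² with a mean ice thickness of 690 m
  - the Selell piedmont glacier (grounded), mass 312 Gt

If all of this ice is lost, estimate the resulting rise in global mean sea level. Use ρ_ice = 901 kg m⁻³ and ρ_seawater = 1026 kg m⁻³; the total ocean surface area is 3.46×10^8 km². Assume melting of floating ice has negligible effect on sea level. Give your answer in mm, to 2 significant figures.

The Korund ice shelf system is floating and already displaces its own weight of water, so its melt adds essentially nothing to sea level.
Selell: 312 Gt = 3.120×10^14 kg; dividing by ρ_w = 1026 kg m⁻³ gives 3.041×10^11 m³ of water.
Total added water ≈ 3.041×10^11 m³ over 3.46×10^14 m² → Δh = 8.79×10^-4 m = 0.88 mm.

≈ 0.88 mm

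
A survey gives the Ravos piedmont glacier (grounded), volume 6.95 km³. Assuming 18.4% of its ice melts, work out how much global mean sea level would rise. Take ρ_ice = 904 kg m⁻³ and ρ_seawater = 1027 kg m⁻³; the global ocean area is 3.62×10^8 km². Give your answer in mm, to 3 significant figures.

Ravos: 0.184 × 6.95 km³ × (904/1027) = 1.126 km³ of water.
Spread over 3.62×10^14 m² of ocean, Δh = 1.126×10^9 / 3.62×10^14 = 3.11×10^-6 m = 3.11×10^-3 mm.

≈ 3.11×10^-3 mm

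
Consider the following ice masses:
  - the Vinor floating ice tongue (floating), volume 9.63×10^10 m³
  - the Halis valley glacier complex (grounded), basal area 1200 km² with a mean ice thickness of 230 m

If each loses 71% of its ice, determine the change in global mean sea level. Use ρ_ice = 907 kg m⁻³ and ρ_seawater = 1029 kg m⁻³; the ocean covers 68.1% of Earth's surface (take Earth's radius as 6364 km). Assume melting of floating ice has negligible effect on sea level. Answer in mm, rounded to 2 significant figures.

The Vinor floating ice tongue is floating and already displaces its own weight of water, so its melt adds essentially nothing to sea level.
Halis: ice volume = 1200 km² × 230 m = 276.0 km³; 0.71 × 276.0 × (907/1029) = 172.7 km³ of water.
Total added water ≈ 1.727×10^11 m³ over 3.47×10^14 m² → Δh = 4.98×10^-4 m = 0.50 mm.

≈ 0.50 mm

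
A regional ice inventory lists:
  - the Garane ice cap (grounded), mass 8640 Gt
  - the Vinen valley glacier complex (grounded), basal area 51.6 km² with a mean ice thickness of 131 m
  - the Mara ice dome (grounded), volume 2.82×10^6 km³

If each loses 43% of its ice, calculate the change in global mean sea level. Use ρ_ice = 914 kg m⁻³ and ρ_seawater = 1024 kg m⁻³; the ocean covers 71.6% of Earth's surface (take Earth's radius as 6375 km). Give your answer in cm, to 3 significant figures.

Garane: 0.43 × 8640 Gt = 3.715×10^15 kg; dividing by ρ_w = 1024 kg m⁻³ gives 3.628×10^12 m³ of water.
Vinen: ice volume = 51.6 km² × 131 m = 6.760 km³; 0.43 × 6.760 × (914/1024) = 2.594 km³ of water.
Mara: 0.43 × 2.82×10^6 km³ × (914/1024) = 1.082×10^6 km³ of water.
Total added water ≈ 1.086×10^15 m³ over 3.66×10^14 m² → Δh = 2.97 m = 297 cm.

≈ 297 cm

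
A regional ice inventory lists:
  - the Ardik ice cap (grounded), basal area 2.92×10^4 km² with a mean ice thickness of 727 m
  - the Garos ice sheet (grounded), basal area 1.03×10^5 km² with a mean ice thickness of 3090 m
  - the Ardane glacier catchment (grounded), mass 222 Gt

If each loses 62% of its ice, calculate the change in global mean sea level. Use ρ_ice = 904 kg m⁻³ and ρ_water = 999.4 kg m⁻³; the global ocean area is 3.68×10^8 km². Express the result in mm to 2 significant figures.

Ardik: ice volume = 2.92×10^4 km² × 727 m = 2.123×10^4 km³; 0.62 × 2.123×10^4 × (904/999.4) = 1.191×10^4 km³ of water.
Garos: ice volume = 1.03×10^5 km² × 3090 m = 3.183×10^5 km³; 0.62 × 3.183×10^5 × (904/999.4) = 1.785×10^5 km³ of water.
Ardane: 0.62 × 222 Gt = 1.376×10^14 kg; dividing by ρ_w = 999.4 kg m⁻³ gives 1.377×10^11 m³ of water.
Total added water ≈ 1.905×10^14 m³ over 3.68×10^14 m² → Δh = 0.518 m = 520 mm.

≈ 520 mm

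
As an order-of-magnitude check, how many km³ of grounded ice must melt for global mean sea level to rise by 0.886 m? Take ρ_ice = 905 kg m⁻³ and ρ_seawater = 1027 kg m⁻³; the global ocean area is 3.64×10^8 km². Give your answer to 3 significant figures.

Required water volume = Δh × A = 0.886 m × 3.64×10^14 m² = 3.225×10^14 m³ = 3.225×10^5 km³.
Ice volume = water volume × ρ_w/ρ_ice = 3.225×10^5 × 1027/905 = 3.66×10^5 km³.

≈ 3.66×10^5 km³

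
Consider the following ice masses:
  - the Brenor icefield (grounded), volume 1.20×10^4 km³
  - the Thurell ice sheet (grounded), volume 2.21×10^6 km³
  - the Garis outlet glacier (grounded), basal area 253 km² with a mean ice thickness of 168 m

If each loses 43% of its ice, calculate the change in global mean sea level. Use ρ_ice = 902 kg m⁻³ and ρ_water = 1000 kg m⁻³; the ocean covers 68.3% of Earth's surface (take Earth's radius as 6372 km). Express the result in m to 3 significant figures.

Brenor: 0.43 × 1.20×10^4 km³ × (902/1000) = 4654 km³ of water.
Thurell: 0.43 × 2.21×10^6 km³ × (902/1000) = 8.572×10^5 km³ of water.
Garis: ice volume = 253 km² × 168 m = 42.50 km³; 0.43 × 42.50 × (902/1000) = 16.49 km³ of water.
Total added water ≈ 8.618×10^14 m³ over 3.48×10^14 m² → Δh = 2.47 m.

≈ 2.47 m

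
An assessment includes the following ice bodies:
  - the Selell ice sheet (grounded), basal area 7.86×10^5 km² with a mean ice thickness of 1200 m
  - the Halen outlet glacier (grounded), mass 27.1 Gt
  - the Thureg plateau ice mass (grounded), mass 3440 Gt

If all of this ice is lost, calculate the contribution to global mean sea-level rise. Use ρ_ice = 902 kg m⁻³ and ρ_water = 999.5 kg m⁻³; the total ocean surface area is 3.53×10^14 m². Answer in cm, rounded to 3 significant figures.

≈ 242 cm

Selell: ice volume = 7.86×10^5 km² × 1200 m = 9.432×10^5 km³; 9.432×10^5 × (902/999.5) = 8.512×10^5 km³ of water.
Halen: 27.1 Gt = 2.710×10^13 kg; dividing by ρ_w = 999.5 kg m⁻³ gives 2.711×10^10 m³ of water.
Thureg: 3440 Gt = 3.440×10^15 kg; dividing by ρ_w = 999.5 kg m⁻³ gives 3.442×10^12 m³ of water.
Total added water ≈ 8.547×10^14 m³ over 3.53×10^14 m² → Δh = 2.42 m = 242 cm.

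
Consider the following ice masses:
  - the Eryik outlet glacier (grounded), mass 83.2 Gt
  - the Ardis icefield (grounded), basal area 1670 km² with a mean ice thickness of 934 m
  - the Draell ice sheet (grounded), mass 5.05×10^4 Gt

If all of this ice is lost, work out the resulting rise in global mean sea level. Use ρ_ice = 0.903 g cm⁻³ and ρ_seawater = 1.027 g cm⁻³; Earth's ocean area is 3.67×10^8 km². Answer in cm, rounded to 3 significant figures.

Eryik: 83.2 Gt = 8.320×10^13 kg; dividing by ρ_w = 1.027 g cm⁻³ = 1027 kg m⁻³ gives 8.101×10^10 m³ of water.
Ardis: ice volume = 1670 km² × 934 m = 1560 km³; 1560 × (903/1027) = 1371 km³ of water.
Draell: 5.05×10^4 Gt = 5.050×10^16 kg; dividing by ρ_w = 1027 kg m⁻³ gives 4.917×10^13 m³ of water.
Total added water ≈ 5.062×10^13 m³ over 3.67×10^14 m² → Δh = 0.138 m = 13.8 cm.

≈ 13.8 cm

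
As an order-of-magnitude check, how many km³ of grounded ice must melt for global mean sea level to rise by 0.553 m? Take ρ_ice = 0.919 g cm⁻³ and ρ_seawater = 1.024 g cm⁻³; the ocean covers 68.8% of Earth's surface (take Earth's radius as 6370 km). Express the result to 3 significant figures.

≈ 2.16×10^5 km³

Required water volume = Δh × A = 0.553 m × 3.51×10^14 m² = 1.940×10^14 m³ = 1.940×10^5 km³.
Ice volume = water volume × ρ_w/ρ_ice = 1.940×10^5 × 1024/919 = 2.16×10^5 km³.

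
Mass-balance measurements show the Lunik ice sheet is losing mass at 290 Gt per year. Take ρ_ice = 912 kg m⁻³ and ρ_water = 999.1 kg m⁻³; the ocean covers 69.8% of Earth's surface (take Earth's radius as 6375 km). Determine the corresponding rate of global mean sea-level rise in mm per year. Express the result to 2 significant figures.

ρ_w = 999.1 kg m⁻³. Annual water volume added = 290 Gt / ρ_w = 2.900×10^14 kg / 999.1 kg m⁻³ = 2.903×10^11 m³.
Δh per year = 2.903×10^11 / 3.56×10^14 = 8.14×10^-4 m = 0.81 mm.

≈ 0.81 mm/yr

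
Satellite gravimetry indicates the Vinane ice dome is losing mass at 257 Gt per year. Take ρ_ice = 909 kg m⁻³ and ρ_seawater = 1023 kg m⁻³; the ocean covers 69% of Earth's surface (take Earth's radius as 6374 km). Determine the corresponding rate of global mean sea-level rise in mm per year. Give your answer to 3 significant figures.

ρ_w = 1023 kg m⁻³. Annual water volume added = 257 Gt / ρ_w = 2.570×10^14 kg / 1023 kg m⁻³ = 2.512×10^11 m³.
Δh per year = 2.512×10^11 / 3.52×10^14 = 7.13×10^-4 m = 0.713 mm.

≈ 0.713 mm/yr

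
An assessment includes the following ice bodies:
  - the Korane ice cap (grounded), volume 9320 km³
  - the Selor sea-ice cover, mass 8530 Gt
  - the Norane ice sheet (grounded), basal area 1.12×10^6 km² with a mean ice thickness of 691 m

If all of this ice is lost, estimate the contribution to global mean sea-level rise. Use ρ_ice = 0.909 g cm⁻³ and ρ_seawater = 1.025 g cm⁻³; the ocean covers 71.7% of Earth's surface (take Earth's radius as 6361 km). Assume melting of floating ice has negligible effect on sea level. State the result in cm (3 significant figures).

≈ 191 cm

Korane: 9320 km³ × (909/1025) = 8265 km³ of water.
The Selor sea-ice cover is floating and already displaces its own weight of water, so its melt adds essentially nothing to sea level.
Norane: ice volume = 1.12×10^6 km² × 691 m = 7.739×10^5 km³; 7.739×10^5 × (909/1025) = 6.863×10^5 km³ of water.
Total added water ≈ 6.946×10^14 m³ over 3.65×10^14 m² → Δh = 1.91 m = 191 cm.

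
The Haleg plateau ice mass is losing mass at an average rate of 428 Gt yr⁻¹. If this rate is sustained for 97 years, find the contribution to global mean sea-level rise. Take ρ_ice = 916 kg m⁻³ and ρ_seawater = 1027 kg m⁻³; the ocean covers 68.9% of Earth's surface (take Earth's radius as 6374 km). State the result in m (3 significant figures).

≈ 0.115 m

Total mass lost = 428 Gt/yr × 97 yr = 4.152×10^4 Gt = 4.152×10^16 kg.
ρ_w = 1027 kg m⁻³, so water volume = 4.152×10^16 / 1027 = 4.042×10^13 m³.
Δh = 4.042×10^13 / 3.52×10^14 = 0.115 m.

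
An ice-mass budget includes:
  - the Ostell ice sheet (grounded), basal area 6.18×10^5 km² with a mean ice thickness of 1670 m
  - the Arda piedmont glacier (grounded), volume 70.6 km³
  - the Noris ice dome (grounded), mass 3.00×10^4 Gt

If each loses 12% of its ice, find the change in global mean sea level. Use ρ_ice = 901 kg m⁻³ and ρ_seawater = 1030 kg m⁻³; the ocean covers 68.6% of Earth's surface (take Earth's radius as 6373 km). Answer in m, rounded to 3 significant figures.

Ostell: ice volume = 6.18×10^5 km² × 1670 m = 1.032×10^6 km³; 0.12 × 1.032×10^6 × (901/1030) = 1.083×10^5 km³ of water.
Arda: 0.12 × 70.6 km³ × (901/1030) = 7.411 km³ of water.
Noris: 0.12 × 3.00×10^4 Gt = 3.600×10^15 kg; dividing by ρ_w = 1030 kg m⁻³ gives 3.495×10^12 m³ of water.
Total added water ≈ 1.118×10^14 m³ over 3.50×10^14 m² → Δh = 0.319 m.

≈ 0.319 m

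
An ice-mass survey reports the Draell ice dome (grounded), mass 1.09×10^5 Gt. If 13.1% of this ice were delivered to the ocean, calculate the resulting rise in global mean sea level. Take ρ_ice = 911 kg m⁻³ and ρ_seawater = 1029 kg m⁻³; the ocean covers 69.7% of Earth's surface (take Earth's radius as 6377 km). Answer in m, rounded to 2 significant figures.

Draell: 0.131 × 1.09×10^5 Gt = 1.428×10^16 kg; dividing by ρ_w = 1029 kg m⁻³ gives 1.388×10^13 m³ of water.
Spread over 3.56×10^14 m² of ocean, Δh = 1.388×10^13 / 3.56×10^14 = 0.0390 m.

≈ 0.039 m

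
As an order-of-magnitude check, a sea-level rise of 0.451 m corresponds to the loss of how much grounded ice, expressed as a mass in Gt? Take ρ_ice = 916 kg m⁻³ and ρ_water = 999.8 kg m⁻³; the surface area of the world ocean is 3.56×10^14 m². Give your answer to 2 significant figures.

Required water volume = Δh × A = 0.451 m × 3.56×10^14 m² = 1.606×10^14 m³.
ρ_w = 999.8 kg m⁻³, so the mass of water = 1.606×10^14 m³ × 999.8 kg m⁻³ = 1.605×10^17 kg = 1.6×10^5 Gt (and the same mass of ice, by conservation).

≈ 1.6×10^5 Gt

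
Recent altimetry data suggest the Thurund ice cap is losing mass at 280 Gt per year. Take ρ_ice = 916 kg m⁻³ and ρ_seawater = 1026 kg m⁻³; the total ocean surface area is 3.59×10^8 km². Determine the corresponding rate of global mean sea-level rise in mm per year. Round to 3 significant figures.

ρ_w = 1026 kg m⁻³. Annual water volume added = 280 Gt / ρ_w = 2.800×10^14 kg / 1026 kg m⁻³ = 2.729×10^11 m³.
Δh per year = 2.729×10^11 / 3.59×10^14 = 7.60×10^-4 m = 0.760 mm.

≈ 0.760 mm/yr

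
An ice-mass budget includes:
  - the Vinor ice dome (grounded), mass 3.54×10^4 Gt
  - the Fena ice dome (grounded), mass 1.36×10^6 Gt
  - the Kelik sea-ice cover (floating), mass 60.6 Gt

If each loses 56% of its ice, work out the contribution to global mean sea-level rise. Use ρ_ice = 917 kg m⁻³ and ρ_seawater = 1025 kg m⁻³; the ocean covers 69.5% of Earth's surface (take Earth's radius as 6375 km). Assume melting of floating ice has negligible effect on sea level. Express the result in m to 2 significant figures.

≈ 2.1 m

Vinor: 0.56 × 3.54×10^4 Gt = 1.982×10^16 kg; dividing by ρ_w = 1025 kg m⁻³ gives 1.934×10^13 m³ of water.
Fena: 0.56 × 1.36×10^6 Gt = 7.616×10^17 kg; dividing by ρ_w = 1025 kg m⁻³ gives 7.430×10^14 m³ of water.
The Kelik sea-ice cover is floating and already displaces its own weight of water, so its melt adds essentially nothing to sea level.
Total added water ≈ 7.624×10^14 m³ over 3.55×10^14 m² → Δh = 2.15 m.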